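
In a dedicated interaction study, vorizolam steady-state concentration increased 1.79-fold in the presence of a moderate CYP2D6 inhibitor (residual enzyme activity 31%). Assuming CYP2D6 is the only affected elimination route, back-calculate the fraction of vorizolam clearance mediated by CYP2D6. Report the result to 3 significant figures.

Call the CYP2D6 fraction fm. After the interaction, CL_new/CL_old = fm × 0.31 + (1 − fm).
Steady-state concentration ratio = 1 / (new CL fraction), so new CL fraction = 1 / 1.79 = 0.5587.
fm × 0.31 + 1 − fm = 0.5587  ⇒  fm × (0.31 − 1) = −0.4413  ⇒  fm = 0.640.

0.640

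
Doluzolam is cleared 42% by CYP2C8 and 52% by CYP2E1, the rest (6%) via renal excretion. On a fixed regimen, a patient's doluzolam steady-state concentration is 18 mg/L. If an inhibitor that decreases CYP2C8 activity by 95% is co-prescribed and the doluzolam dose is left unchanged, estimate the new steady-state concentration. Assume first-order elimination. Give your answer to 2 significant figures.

30 mg/L

CYP2C8: 0.42 × 0.05 = 0.021
CYP2E1: 0.52 (unchanged)
Other: 0.06 (unchanged)
Relative clearance = 0.021 + 0.52 + 0.06 = 0.601.
With dosing unchanged, steady-state concentration scales as 1/CL: 18 / 0.601 = 30 mg/L.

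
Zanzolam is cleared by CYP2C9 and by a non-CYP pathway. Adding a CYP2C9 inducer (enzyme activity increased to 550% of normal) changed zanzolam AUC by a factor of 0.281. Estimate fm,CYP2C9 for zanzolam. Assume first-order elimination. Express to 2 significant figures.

0.57

Write x for the fraction cleared via CYP2C9. The observed AUC change means clearance rose to 1/0.281 = 3.559 of baseline.
Only the CYP2C9 route changed, so 3.559 = x·5.5 + (1 − x), giving x = 0.57.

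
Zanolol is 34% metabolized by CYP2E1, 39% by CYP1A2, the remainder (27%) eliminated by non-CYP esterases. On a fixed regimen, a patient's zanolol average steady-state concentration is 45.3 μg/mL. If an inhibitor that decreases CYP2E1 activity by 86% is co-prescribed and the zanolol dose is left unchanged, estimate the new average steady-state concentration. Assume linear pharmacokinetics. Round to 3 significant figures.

The CYP2E1 pathway (34% of clearance) drops to 0.14× activity: 0.34 × 0.14 = 0.0476.
CYP1A2 (39%) and the residual 27% are unaffected.
Relative clearance = 0.0476 + 0.39 + 0.27 = 0.7076.
New average steady-state concentration = baseline ÷ relative clearance = 45.3 / 0.7076 = 64.0 μg/mL.

64.0 μg/mL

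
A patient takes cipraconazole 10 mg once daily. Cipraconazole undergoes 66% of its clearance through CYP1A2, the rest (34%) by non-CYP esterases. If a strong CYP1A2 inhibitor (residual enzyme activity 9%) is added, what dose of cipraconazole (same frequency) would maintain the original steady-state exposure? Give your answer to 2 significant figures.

4.0 mg

The CYP1A2 pathway (66% of clearance) is reduced to 0.09× activity: 0.66 × 0.09 = 0.0594.
Non-CYP routes (34%) are unchanged.
CL_new/CL_old = 0.0594 + 0.34 = 0.3994.
Css,avg = (dose rate)/CL, so holding Css fixed requires dose ∝ CL: 10 × 0.3994 = 4.0 mg.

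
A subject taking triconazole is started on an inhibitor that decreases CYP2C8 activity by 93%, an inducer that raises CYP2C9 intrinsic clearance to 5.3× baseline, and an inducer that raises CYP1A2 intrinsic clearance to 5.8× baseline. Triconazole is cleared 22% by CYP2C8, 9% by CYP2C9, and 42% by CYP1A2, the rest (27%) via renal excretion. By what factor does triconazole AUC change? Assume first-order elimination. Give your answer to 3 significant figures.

The CYP2C8 pathway (22% of clearance) falls to 0.07× activity: 0.22 × 0.07 = 0.0154.
The CYP2C9 pathway (9% of clearance) increases to 5.3× activity: 0.09 × 5.3 = 0.477.
The CYP1A2 pathway (42% of clearance) increases to 5.8× activity: 0.42 × 5.8 = 2.436.
Non-CYP routes (27%) are unchanged.
Relative clearance = 0.0154 + 0.477 + 2.436 + 0.27 = 3.1984.
AUC ∝ 1/CL: fold-change = 1 / 3.1984 = 0.313.

0.313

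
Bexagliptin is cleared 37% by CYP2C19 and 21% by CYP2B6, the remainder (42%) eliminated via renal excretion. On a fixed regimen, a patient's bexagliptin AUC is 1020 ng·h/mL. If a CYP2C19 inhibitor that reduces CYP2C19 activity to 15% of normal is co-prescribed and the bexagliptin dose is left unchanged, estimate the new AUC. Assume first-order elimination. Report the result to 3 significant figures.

CYP2C19: 0.37 × 0.15 = 0.0555
CYP2B6: 0.21 (unchanged)
Other: 0.42 (unchanged)
New clearance relative to baseline: 0.0555 + 0.21 + 0.42 = 0.6855.
AUC ∝ 1/CL, so new value = 1020 / 0.6855 = 1.49 × 10³ ng·h/mL.

1.49 × 10³ ng·h/mL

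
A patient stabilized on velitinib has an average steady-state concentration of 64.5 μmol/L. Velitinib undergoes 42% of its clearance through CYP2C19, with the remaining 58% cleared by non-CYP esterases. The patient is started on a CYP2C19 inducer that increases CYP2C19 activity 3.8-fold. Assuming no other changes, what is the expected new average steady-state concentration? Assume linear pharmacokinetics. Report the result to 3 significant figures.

29.6 μmol/L

The CYP2C19 pathway (42% of clearance) is boosted to 3.8× activity: 0.42 × 3.8 = 1.596.
The remaining 58% of clearance is unaffected.
New clearance relative to baseline: 1.596 + 0.58 = 2.176.
Average steady-state concentration ∝ 1/CL, so new value = 64.5 / 2.176 = 29.6 μmol/L.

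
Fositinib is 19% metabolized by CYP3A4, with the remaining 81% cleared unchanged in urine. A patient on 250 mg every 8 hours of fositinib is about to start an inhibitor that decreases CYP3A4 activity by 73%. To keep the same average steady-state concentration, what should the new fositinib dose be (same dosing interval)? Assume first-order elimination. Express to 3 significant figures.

215 mg

CYP3A4: 0.19 × 0.27 = 0.0513
Other: 0.81 (unchanged)
New clearance relative to baseline: 0.0513 + 0.81 = 0.8613.
To maintain the same steady-state level, dose must scale with clearance: new dose = 250 × 0.8613 = 215 mg.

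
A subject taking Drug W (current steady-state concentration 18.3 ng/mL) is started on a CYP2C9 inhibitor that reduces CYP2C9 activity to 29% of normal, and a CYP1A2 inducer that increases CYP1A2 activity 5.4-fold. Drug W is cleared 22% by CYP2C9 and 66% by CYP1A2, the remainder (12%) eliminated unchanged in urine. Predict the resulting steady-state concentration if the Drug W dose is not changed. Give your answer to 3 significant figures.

The CYP2C9 pathway (22% of clearance) drops to 0.29× activity: 0.22 × 0.29 = 0.0638.
The CYP1A2 pathway (66% of clearance) increases to 5.4× activity: 0.66 × 5.4 = 3.564.
Non-CYP routes (12%) are unchanged.
Relative clearance = 0.0638 + 3.564 + 0.12 = 3.7478.
Dividing the baseline by the relative clearance: 18.3 / 3.7478 = 4.88 ng/mL.

4.88 ng/mL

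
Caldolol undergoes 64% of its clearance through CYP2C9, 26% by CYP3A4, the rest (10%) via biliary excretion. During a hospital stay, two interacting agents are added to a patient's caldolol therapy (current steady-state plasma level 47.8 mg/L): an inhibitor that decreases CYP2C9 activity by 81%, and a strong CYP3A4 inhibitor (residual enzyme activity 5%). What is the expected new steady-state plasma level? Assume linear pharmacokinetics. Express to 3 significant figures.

The CYP2C9 pathway (64% of clearance) drops to 0.19× activity: 0.64 × 0.19 = 0.1216.
The CYP3A4 pathway (26% of clearance) drops to 0.05× activity: 0.26 × 0.05 = 0.013.
The remaining 10% of clearance is unaffected.
New clearance relative to baseline: 0.1216 + 0.013 + 0.1 = 0.2346.
New steady-state plasma level = 47.8 / 0.2346 = 204 mg/L (concentration scales inversely with clearance).

204 mg/L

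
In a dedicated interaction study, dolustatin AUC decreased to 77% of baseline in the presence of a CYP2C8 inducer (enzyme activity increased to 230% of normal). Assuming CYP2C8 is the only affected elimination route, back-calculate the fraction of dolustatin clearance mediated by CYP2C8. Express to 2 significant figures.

0.23

CL'/CL = 1 / 0.770 = 1.299
2.3·fm + (1 − fm) = 1.299
fm = (1.299 − 1) / (2.3 − 1) = 0.23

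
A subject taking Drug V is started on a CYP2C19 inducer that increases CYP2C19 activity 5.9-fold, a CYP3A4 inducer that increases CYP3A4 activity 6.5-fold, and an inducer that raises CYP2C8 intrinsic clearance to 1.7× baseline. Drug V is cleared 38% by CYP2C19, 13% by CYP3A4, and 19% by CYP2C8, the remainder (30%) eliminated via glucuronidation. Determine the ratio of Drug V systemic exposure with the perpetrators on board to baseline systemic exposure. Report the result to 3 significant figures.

The CYP2C19 pathway (38% of clearance) is boosted to 5.9× activity: 0.38 × 5.9 = 2.242.
The CYP3A4 pathway (13% of clearance) is boosted to 6.5× activity: 0.13 × 6.5 = 0.845.
The CYP2C8 pathway (19% of clearance) is boosted to 1.7× activity: 0.19 × 1.7 = 0.323.
Non-CYP routes (30%) are unchanged.
Relative clearance = 2.242 + 0.845 + 0.323 + 0.3 = 3.71.
Because systemic exposure varies inversely with clearance, the combined effect is 1 / 3.71 = 0.270.

0.270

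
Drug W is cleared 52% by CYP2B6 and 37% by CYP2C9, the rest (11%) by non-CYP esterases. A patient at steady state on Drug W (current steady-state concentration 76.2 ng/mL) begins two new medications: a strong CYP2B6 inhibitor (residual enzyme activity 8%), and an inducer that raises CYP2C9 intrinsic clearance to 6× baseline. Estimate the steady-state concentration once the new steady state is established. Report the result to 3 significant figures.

32.1 ng/mL

The CYP2B6 pathway (52% of clearance) drops to 0.08× activity: 0.52 × 0.08 = 0.0416.
The CYP2C9 pathway (37% of clearance) rises to 6× activity: 0.37 × 6 = 2.22.
Non-CYP routes (11%) are unchanged.
Relative clearance = 0.0416 + 2.22 + 0.11 = 2.3716.
New steady-state concentration = 76.2 / 2.3716 = 32.1 ng/mL (concentration scales inversely with clearance).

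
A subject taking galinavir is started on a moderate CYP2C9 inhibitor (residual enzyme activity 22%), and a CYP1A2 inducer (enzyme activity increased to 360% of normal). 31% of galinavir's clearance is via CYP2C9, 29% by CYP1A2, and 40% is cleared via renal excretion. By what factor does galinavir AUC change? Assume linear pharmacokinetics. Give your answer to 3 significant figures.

0.661

CYP2C9: 0.31 × 0.22 = 0.0682
CYP1A2: 0.29 × 3.6 = 1.044
Other: 0.4 (unchanged)
Relative clearance = 0.0682 + 1.044 + 0.4 = 1.5122.
Net AUC ratio = 1 / 1.5122 = 0.661.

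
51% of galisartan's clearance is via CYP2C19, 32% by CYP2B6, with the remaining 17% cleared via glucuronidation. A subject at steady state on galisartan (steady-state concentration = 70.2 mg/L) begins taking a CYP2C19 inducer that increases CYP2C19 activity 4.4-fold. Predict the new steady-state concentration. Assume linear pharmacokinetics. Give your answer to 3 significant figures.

25.7 mg/L

The CYP2C19 pathway (51% of clearance) is boosted to 4.4× activity: 0.51 × 4.4 = 2.244.
CYP2B6 (32%) and the residual 17% are unaffected.
CL_new/CL_old = 2.244 + 0.32 + 0.17 = 2.734.
With dosing unchanged, steady-state concentration scales as 1/CL: 70.2 / 2.734 = 25.7 mg/L.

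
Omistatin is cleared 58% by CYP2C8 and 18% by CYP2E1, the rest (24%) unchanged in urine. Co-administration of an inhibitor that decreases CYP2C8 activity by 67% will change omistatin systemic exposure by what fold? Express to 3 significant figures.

1.64

The CYP2C8 pathway (58% of clearance) falls to 0.33× activity: 0.58 × 0.33 = 0.1914.
CYP2E1 (18%) and the residual 24% are unaffected.
New clearance relative to baseline: 0.1914 + 0.18 + 0.24 = 0.6114.
Systemic exposure ratio = CL_old/CL_new = 1 / 0.6114 = 1.64.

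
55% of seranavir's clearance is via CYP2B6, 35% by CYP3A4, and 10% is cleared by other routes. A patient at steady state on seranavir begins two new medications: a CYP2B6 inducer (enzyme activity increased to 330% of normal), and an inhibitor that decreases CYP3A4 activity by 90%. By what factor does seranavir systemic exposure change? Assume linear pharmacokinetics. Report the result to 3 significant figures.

CYP2B6: 0.55 × 3.3 = 1.815
CYP3A4: 0.35 × 0.1 = 0.035
Other: 0.1 (unchanged)
New clearance relative to baseline: 1.815 + 0.035 + 0.1 = 1.95.
Because systemic exposure varies inversely with clearance, the combined effect is 1 / 1.95 = 0.513.

0.513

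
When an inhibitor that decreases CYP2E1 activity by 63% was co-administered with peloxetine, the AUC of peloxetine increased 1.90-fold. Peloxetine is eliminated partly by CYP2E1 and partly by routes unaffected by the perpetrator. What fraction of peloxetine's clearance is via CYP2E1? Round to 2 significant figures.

Let fm be the CYP2E1 fraction. New clearance relative to baseline = fm × 0.37 + (1 − fm).
AUC ratio = 1 / (new CL fraction), so new CL fraction = 1 / 1.90 = 0.5263.
fm × 0.37 + 1 − fm = 0.5263  ⇒  fm × (0.37 − 1) = −0.4737  ⇒  fm = 0.75.

0.75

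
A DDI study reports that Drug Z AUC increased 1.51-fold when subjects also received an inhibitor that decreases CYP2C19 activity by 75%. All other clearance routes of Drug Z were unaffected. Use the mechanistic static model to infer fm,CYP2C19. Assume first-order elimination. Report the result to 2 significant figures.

CL'/CL = 1 / 1.51 = 0.6623
0.25·fm + (1 − fm) = 0.6623
fm = (0.6623 − 1) / (0.25 − 1) = 0.45

0.45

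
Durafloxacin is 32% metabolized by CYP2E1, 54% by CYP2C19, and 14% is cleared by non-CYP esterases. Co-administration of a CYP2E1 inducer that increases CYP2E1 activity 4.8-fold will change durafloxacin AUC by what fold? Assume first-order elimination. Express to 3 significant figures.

0.451

The CYP2E1 pathway (32% of clearance) is boosted to 4.8× activity: 0.32 × 4.8 = 1.536.
CYP2C19 (54%) and the residual 14% are unaffected.
Relative clearance = 1.536 + 0.54 + 0.14 = 2.216.
AUC ratio = CL_old/CL_new = 1 / 2.216 = 0.451.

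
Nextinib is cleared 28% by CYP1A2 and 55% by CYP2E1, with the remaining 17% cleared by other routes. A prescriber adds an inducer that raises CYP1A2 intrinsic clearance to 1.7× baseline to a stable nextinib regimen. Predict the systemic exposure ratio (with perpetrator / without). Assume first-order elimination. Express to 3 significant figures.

0.836

The CYP1A2 pathway (28% of clearance) increases to 1.7× activity: 0.28 × 1.7 = 0.476.
CYP2E1 (55%) and the residual 17% are unaffected.
Relative clearance = 0.476 + 0.55 + 0.17 = 1.196.
Systemic exposure ratio = CL_old/CL_new = 1 / 1.196 = 0.836.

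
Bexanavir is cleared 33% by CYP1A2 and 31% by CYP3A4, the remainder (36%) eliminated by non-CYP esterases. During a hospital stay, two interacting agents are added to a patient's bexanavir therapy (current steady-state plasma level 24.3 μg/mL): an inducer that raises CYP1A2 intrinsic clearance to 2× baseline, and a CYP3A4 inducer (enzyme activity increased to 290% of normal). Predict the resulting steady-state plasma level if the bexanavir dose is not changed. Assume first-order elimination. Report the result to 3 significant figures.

The CYP1A2 pathway (33% of clearance) increases to 2× activity: 0.33 × 2 = 0.66.
The CYP3A4 pathway (31% of clearance) increases to 2.9× activity: 0.31 × 2.9 = 0.899.
Non-CYP routes (36%) are unchanged.
Relative clearance = 0.66 + 0.899 + 0.36 = 1.919.
Dividing the baseline by the relative clearance: 24.3 / 1.919 = 12.7 μg/mL.

12.7 μg/mL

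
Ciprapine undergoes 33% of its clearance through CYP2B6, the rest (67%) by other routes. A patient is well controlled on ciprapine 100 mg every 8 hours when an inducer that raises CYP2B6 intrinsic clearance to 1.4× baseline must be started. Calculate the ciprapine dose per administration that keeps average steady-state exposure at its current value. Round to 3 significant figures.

CYP2B6: 0.33 × 1.4 = 0.462
Other: 0.67 (unchanged)
Relative clearance = 0.462 + 0.67 = 1.132.
Exposure is unchanged when dose changes in proportion to clearance. New dose = 100 mg × 1.132 = 113 mg.

113 mg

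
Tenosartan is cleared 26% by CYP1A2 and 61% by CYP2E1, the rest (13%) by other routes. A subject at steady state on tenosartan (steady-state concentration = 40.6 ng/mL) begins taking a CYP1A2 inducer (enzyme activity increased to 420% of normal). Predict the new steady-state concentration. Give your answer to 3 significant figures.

The CYP1A2 pathway (26% of clearance) rises to 4.2× activity: 0.26 × 4.2 = 1.092.
CYP2E1 (61%) and the residual 13% are unaffected.
Relative clearance = 1.092 + 0.61 + 0.13 = 1.832.
With dosing unchanged, steady-state concentration scales as 1/CL: 40.6 / 1.832 = 22.2 ng/mL.

22.2 ng/mL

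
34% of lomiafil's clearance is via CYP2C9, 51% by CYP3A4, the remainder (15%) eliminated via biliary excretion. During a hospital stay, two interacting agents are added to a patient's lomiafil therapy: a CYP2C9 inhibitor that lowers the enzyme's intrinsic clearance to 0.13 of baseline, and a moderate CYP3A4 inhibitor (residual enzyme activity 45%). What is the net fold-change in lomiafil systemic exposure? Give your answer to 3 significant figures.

2.36

CYP2C9: 0.34 × 0.13 = 0.0442
CYP3A4: 0.51 × 0.45 = 0.2295
Other: 0.15 (unchanged)
CL_new/CL_old = 0.0442 + 0.2295 + 0.15 = 0.4237.
Net systemic exposure ratio = 1 / 0.4237 = 2.36.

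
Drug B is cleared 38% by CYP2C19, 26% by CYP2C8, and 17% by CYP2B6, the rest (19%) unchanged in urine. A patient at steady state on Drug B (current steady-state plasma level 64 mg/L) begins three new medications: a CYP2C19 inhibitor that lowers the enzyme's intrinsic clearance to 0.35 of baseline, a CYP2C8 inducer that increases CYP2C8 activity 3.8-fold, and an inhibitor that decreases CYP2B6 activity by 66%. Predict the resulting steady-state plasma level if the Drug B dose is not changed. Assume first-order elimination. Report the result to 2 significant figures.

CYP2C19: 0.38 × 0.35 = 0.133
CYP2C8: 0.26 × 3.8 = 0.988
CYP2B6: 0.17 × 0.34 = 0.0578
Other: 0.19 (unchanged)
New clearance relative to baseline: 0.133 + 0.988 + 0.0578 + 0.19 = 1.3688.
Steady-state plasma level ∝ 1/CL: new value = 64 / 1.3688 = 47 mg/L.

47 mg/L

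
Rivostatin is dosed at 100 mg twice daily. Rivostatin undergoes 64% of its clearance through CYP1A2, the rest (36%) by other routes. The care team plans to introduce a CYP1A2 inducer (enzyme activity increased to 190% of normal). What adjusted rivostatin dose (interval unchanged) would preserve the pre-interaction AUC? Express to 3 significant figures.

The CYP1A2 pathway (64% of clearance) increases to 1.9× activity: 0.64 × 1.9 = 1.216.
Non-CYP routes (36%) are unchanged.
CL_new/CL_old = 1.216 + 0.36 = 1.576.
Exposure is unchanged when dose changes in proportion to clearance. New dose = 100 mg × 1.576 = 158 mg.

158 mg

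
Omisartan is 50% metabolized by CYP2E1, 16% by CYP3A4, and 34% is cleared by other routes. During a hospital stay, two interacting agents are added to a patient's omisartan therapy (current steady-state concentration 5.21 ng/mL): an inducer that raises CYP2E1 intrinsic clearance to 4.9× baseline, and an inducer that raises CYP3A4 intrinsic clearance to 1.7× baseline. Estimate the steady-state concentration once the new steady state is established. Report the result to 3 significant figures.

1.70 ng/mL

The CYP2E1 pathway (50% of clearance) rises to 4.9× activity: 0.5 × 4.9 = 2.45.
The CYP3A4 pathway (16% of clearance) is boosted to 1.7× activity: 0.16 × 1.7 = 0.272.
The remaining 34% of clearance is unaffected.
CL_new/CL_old = 2.45 + 0.272 + 0.34 = 3.062.
New steady-state concentration = 5.21 / 3.062 = 1.70 ng/mL (concentration scales inversely with clearance).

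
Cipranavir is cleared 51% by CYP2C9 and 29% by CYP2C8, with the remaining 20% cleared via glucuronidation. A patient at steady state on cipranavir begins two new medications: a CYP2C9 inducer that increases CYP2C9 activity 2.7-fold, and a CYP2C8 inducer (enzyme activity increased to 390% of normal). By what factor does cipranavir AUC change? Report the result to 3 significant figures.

CYP2C9: 0.51 × 2.7 = 1.377
CYP2C8: 0.29 × 3.9 = 1.131
Other: 0.2 (unchanged)
New clearance relative to baseline: 1.377 + 1.131 + 0.2 = 2.708.
AUC ∝ 1/CL: fold-change = 1 / 2.708 = 0.369.

0.369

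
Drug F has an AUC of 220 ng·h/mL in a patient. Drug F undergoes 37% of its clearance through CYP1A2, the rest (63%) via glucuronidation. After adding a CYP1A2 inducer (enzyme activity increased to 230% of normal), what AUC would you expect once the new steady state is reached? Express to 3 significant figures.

149 ng·h/mL

The CYP1A2 pathway (37% of clearance) rises to 2.3× activity: 0.37 × 2.3 = 0.851.
The remaining 63% of clearance is unaffected.
New clearance relative to baseline: 0.851 + 0.63 = 1.481.
AUC ∝ 1/CL, so new value = 220 / 1.481 = 149 ng·h/mL.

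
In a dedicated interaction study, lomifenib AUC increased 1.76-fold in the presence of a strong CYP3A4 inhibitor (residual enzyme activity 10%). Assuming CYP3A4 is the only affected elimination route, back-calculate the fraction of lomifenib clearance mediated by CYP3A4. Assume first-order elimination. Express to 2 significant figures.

0.48

CL'/CL = 1 / 1.76 = 0.5682
0.1·fm + (1 − fm) = 0.5682
fm = (0.5682 − 1) / (0.1 − 1) = 0.48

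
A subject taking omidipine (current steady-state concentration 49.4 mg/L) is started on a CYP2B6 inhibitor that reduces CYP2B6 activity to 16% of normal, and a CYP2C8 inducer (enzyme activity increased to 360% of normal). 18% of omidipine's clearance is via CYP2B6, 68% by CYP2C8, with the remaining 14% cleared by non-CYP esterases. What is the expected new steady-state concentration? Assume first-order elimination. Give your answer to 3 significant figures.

The CYP2B6 pathway (18% of clearance) drops to 0.16× activity: 0.18 × 0.16 = 0.0288.
The CYP2C8 pathway (68% of clearance) rises to 3.6× activity: 0.68 × 3.6 = 2.448.
The remaining 14% of clearance is unaffected.
Relative clearance = 0.0288 + 2.448 + 0.14 = 2.6168.
Dividing the baseline by the relative clearance: 49.4 / 2.6168 = 18.9 mg/L.

18.9 mg/L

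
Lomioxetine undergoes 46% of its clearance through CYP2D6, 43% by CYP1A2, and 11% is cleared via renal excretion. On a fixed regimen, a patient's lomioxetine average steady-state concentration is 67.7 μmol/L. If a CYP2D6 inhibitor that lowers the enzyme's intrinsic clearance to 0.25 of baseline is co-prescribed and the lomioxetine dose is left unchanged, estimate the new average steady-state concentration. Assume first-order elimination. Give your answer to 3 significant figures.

103 μmol/L

The CYP2D6 pathway (46% of clearance) falls to 0.25× activity: 0.46 × 0.25 = 0.115.
CYP1A2 (43%) and the residual 11% are unaffected.
New clearance relative to baseline: 0.115 + 0.43 + 0.11 = 0.655.
New average steady-state concentration = baseline ÷ relative clearance = 67.7 / 0.655 = 103 μmol/L.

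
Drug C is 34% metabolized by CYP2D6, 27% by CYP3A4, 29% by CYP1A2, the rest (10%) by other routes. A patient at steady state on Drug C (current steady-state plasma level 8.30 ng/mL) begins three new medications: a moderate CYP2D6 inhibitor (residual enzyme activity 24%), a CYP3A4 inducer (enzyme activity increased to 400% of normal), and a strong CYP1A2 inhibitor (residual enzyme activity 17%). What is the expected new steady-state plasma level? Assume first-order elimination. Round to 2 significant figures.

6.3 ng/mL

CYP2D6: 0.34 × 0.24 = 0.0816
CYP3A4: 0.27 × 4 = 1.08
CYP1A2: 0.29 × 0.17 = 0.0493
Other: 0.1 (unchanged)
CL_new/CL_old = 0.0816 + 1.08 + 0.0493 + 0.1 = 1.3109.
Dividing the baseline by the relative clearance: 8.30 / 1.3109 = 6.3 ng/mL.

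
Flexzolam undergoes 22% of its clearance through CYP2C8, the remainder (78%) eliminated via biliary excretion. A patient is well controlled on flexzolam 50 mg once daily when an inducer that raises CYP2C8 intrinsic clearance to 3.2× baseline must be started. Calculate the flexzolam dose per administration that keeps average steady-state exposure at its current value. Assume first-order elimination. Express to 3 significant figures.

74.2 mg

The CYP2C8 pathway (22% of clearance) is boosted to 3.2× activity: 0.22 × 3.2 = 0.704.
Non-CYP routes (78%) are unchanged.
Relative clearance = 0.704 + 0.78 = 1.484.
To maintain the same steady-state level, dose must scale with clearance: new dose = 50 × 1.484 = 74.2 mg.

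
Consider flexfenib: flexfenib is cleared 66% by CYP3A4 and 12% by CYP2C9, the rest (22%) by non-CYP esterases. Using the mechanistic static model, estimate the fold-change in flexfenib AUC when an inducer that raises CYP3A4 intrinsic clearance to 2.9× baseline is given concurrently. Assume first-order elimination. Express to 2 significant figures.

CYP3A4: 0.66 × 2.9 = 1.914
CYP2C9: 0.12 (unchanged)
Other: 0.22 (unchanged)
Relative clearance = 1.914 + 0.12 + 0.22 = 2.254.
AUC is inversely proportional to clearance, so the fold-change is 1 / 2.254 = 0.44.

0.44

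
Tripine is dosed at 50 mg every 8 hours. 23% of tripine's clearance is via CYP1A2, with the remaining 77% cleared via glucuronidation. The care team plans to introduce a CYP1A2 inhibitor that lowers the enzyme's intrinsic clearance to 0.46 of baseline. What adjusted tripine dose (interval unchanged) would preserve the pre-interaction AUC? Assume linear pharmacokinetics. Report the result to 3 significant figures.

CYP1A2: 0.23 × 0.46 = 0.1058
Other: 0.77 (unchanged)
New clearance relative to baseline: 0.1058 + 0.77 = 0.8758.
Exposure is unchanged when dose changes in proportion to clearance. New dose = 50 mg × 0.8758 = 43.8 mg.

43.8 mg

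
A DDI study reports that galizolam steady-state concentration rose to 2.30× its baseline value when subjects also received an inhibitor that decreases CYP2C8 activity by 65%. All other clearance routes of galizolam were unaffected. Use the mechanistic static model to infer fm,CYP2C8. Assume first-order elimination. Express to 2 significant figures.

Let fm be the CYP2C8 fraction. New clearance relative to baseline = fm × 0.35 + (1 − fm).
Steady-state concentration ratio = 1 / (new CL fraction), so new CL fraction = 1 / 2.30 = 0.4348.
fm × 0.35 + 1 − fm = 0.4348  ⇒  fm × (0.35 − 1) = −0.5652  ⇒  fm = 0.87.

0.87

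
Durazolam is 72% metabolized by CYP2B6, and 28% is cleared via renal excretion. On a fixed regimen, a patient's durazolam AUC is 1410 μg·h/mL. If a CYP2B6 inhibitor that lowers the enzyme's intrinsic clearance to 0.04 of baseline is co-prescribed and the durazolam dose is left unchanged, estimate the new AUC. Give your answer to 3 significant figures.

The CYP2B6 pathway (72% of clearance) drops to 0.04× activity: 0.72 × 0.04 = 0.0288.
The remaining 28% of clearance is unaffected.
Relative clearance = 0.0288 + 0.28 = 0.3088.
AUC ∝ 1/CL, so new value = 1410 / 0.3088 = 4.57 × 10³ μg·h/mL.

4.57 × 10³ μg·h/mL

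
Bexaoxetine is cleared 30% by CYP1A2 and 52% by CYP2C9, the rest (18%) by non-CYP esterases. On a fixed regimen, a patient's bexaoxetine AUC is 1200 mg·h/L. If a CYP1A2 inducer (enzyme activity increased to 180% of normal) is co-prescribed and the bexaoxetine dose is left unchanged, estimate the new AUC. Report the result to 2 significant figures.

The CYP1A2 pathway (30% of clearance) increases to 1.8× activity: 0.3 × 1.8 = 0.54.
CYP2C9 (52%) and the residual 18% are unaffected.
New clearance relative to baseline: 0.54 + 0.52 + 0.18 = 1.24.
With dosing unchanged, AUC scales as 1/CL: 1200 / 1.24 = 9.7 × 10² mg·h/L.

9.7 × 10² mg·h/L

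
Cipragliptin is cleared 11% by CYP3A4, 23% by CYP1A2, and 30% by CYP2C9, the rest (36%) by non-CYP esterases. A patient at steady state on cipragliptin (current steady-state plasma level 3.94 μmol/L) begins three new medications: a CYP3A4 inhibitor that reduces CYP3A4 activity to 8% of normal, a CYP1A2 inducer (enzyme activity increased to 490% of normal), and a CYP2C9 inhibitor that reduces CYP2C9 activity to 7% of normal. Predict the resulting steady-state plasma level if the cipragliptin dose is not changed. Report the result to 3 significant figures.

The CYP3A4 pathway (11% of clearance) falls to 0.08× activity: 0.11 × 0.08 = 0.0088.
The CYP1A2 pathway (23% of clearance) is boosted to 4.9× activity: 0.23 × 4.9 = 1.127.
The CYP2C9 pathway (30% of clearance) drops to 0.07× activity: 0.3 × 0.07 = 0.021.
The remaining 36% of clearance is unaffected.
Relative clearance = 0.0088 + 1.127 + 0.021 + 0.36 = 1.5168.
Dividing the baseline by the relative clearance: 3.94 / 1.5168 = 2.60 μmol/L.

2.60 μmol/L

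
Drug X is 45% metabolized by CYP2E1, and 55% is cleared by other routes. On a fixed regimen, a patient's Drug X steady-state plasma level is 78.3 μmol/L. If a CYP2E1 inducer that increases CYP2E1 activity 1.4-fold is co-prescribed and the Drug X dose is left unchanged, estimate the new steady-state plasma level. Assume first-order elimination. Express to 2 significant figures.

The CYP2E1 pathway (45% of clearance) increases to 1.4× activity: 0.45 × 1.4 = 0.63.
The remaining 55% of clearance is unaffected.
CL_new/CL_old = 0.63 + 0.55 = 1.18.
With dosing unchanged, steady-state plasma level scales as 1/CL: 78.3 / 1.18 = 66 μmol/L.

66 μmol/L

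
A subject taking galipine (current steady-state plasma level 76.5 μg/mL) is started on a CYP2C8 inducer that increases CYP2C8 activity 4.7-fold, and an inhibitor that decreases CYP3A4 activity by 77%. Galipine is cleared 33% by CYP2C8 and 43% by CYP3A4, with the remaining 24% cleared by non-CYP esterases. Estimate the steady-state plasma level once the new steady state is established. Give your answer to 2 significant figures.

CYP2C8: 0.33 × 4.7 = 1.551
CYP3A4: 0.43 × 0.23 = 0.0989
Other: 0.24 (unchanged)
New clearance relative to baseline: 1.551 + 0.0989 + 0.24 = 1.8899.
Steady-state plasma level ∝ 1/CL: new value = 76.5 / 1.8899 = 40 μg/mL.

40 μg/mL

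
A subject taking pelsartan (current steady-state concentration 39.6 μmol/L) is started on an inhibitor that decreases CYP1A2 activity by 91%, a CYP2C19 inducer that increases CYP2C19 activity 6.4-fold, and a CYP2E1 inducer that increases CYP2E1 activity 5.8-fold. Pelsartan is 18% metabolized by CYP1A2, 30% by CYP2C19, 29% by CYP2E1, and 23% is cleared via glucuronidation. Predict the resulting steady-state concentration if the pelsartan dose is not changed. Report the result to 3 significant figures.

10.3 μmol/L

The CYP1A2 pathway (18% of clearance) is reduced to 0.09× activity: 0.18 × 0.09 = 0.0162.
The CYP2C19 pathway (30% of clearance) is boosted to 6.4× activity: 0.3 × 6.4 = 1.92.
The CYP2E1 pathway (29% of clearance) rises to 5.8× activity: 0.29 × 5.8 = 1.682.
Non-CYP routes (23%) are unchanged.
New clearance relative to baseline: 0.0162 + 1.92 + 1.682 + 0.23 = 3.8482.
Steady-state concentration ∝ 1/CL: new value = 39.6 / 3.8482 = 10.3 μmol/L.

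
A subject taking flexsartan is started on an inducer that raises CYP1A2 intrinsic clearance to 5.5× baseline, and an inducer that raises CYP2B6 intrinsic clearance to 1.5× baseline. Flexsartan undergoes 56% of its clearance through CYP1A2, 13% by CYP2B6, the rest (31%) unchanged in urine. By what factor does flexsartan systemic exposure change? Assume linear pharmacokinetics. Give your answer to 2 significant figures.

0.28

CYP1A2: 0.56 × 5.5 = 3.08
CYP2B6: 0.13 × 1.5 = 0.195
Other: 0.31 (unchanged)
CL_new/CL_old = 3.08 + 0.195 + 0.31 = 3.585.
Because systemic exposure varies inversely with clearance, the combined effect is 1 / 3.585 = 0.28.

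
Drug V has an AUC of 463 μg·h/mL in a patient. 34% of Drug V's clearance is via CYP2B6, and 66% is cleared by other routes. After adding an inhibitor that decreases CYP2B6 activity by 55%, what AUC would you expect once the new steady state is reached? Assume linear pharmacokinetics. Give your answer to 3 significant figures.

The CYP2B6 pathway (34% of clearance) drops to 0.45× activity: 0.34 × 0.45 = 0.153.
Non-CYP routes (66%) are unchanged.
CL_new/CL_old = 0.153 + 0.66 = 0.813.
New AUC = baseline ÷ relative clearance = 463 / 0.813 = 569 μg·h/mL.

569 μg·h/mL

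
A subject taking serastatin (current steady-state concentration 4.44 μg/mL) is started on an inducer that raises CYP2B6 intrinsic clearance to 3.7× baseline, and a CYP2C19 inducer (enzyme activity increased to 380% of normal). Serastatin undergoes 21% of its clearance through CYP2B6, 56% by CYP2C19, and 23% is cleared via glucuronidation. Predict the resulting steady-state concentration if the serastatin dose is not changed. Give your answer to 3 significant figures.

The CYP2B6 pathway (21% of clearance) increases to 3.7× activity: 0.21 × 3.7 = 0.777.
The CYP2C19 pathway (56% of clearance) is boosted to 3.8× activity: 0.56 × 3.8 = 2.128.
Non-CYP routes (23%) are unchanged.
Relative clearance = 0.777 + 2.128 + 0.23 = 3.135.
Dividing the baseline by the relative clearance: 4.44 / 3.135 = 1.42 μg/mL.

1.42 μg/mL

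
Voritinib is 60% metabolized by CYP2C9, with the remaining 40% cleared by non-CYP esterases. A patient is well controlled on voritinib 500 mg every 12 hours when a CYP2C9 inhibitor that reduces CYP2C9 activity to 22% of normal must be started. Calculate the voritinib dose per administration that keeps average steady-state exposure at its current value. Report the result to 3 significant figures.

266 mg

CYP2C9: 0.6 × 0.22 = 0.132
Other: 0.4 (unchanged)
Relative clearance = 0.132 + 0.4 = 0.532.
To maintain the same steady-state level, dose must scale with clearance: new dose = 500 × 0.532 = 266 mg.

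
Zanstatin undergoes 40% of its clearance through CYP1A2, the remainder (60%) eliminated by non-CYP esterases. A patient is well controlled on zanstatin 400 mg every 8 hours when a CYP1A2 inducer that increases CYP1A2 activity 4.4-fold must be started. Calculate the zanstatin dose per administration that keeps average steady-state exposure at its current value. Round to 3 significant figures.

944 mg

The CYP1A2 pathway (40% of clearance) rises to 4.4× activity: 0.4 × 4.4 = 1.76.
The remaining 60% of clearance is unaffected.
Relative clearance = 1.76 + 0.6 = 2.36.
Css,avg = (dose rate)/CL, so holding Css fixed requires dose ∝ CL: 400 × 2.36 = 944 mg.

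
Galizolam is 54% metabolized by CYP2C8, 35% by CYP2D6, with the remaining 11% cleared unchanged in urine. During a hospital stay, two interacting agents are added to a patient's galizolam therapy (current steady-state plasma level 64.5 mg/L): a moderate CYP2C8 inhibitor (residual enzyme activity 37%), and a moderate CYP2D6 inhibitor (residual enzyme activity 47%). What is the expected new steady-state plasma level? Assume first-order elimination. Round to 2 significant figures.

1.4 × 10² mg/L

The CYP2C8 pathway (54% of clearance) falls to 0.37× activity: 0.54 × 0.37 = 0.1998.
The CYP2D6 pathway (35% of clearance) drops to 0.47× activity: 0.35 × 0.47 = 0.1645.
Non-CYP routes (11%) are unchanged.
Relative clearance = 0.1998 + 0.1645 + 0.11 = 0.4743.
New steady-state plasma level = 64.5 / 0.4743 = 1.4 × 10² mg/L (concentration scales inversely with clearance).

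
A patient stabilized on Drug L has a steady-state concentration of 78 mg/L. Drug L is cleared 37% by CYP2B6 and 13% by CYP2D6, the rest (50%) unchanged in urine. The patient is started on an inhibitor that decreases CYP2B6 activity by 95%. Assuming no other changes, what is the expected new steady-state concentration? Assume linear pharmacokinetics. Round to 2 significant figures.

The CYP2B6 pathway (37% of clearance) falls to 0.05× activity: 0.37 × 0.05 = 0.0185.
CYP2D6 (13%) and the residual 50% are unaffected.
CL_new/CL_old = 0.0185 + 0.13 + 0.5 = 0.6485.
Steady-state concentration ∝ 1/CL, so new value = 78 / 0.6485 = 1.2 × 10² mg/L.

1.2 × 10² mg/L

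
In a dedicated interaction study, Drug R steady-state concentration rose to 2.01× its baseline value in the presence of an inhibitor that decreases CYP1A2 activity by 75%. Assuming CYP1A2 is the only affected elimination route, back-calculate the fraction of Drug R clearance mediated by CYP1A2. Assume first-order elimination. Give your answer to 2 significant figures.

Let fm be the CYP1A2 fraction. New clearance relative to baseline = fm × 0.25 + (1 − fm).
Steady-state concentration ratio = 1 / (new CL fraction), so new CL fraction = 1 / 2.01 = 0.4975.
fm × 0.25 + 1 − fm = 0.4975  ⇒  fm × (0.25 − 1) = −0.5025  ⇒  fm = 0.67.

0.67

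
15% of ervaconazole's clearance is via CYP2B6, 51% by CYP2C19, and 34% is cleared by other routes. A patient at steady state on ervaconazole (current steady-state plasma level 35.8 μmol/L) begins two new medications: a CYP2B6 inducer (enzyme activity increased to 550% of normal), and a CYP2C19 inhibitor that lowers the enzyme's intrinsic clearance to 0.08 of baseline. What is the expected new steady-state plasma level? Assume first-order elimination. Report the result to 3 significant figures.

The CYP2B6 pathway (15% of clearance) is boosted to 5.5× activity: 0.15 × 5.5 = 0.825.
The CYP2C19 pathway (51% of clearance) falls to 0.08× activity: 0.51 × 0.08 = 0.0408.
The remaining 34% of clearance is unaffected.
New clearance relative to baseline: 0.825 + 0.0408 + 0.34 = 1.2058.
Steady-state plasma level ∝ 1/CL: new value = 35.8 / 1.2058 = 29.7 μmol/L.

29.7 μmol/L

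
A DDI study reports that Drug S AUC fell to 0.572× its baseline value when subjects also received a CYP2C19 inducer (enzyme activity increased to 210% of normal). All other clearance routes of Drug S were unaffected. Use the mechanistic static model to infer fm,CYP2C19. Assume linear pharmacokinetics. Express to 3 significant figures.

CL'/CL = 1 / 0.572 = 1.748
2.1·fm + (1 − fm) = 1.748
fm = (1.748 − 1) / (2.1 − 1) = 0.680

0.680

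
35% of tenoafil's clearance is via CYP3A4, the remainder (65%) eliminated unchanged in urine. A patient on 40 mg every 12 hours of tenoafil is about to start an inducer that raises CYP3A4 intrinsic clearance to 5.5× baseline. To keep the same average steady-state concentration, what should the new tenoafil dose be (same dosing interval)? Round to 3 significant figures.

The CYP3A4 pathway (35% of clearance) is boosted to 5.5× activity: 0.35 × 5.5 = 1.925.
The remaining 65% of clearance is unaffected.
CL_new/CL_old = 1.925 + 0.65 = 2.575.
To maintain the same steady-state level, dose must scale with clearance: new dose = 40 × 2.575 = 103 mg.

103 mg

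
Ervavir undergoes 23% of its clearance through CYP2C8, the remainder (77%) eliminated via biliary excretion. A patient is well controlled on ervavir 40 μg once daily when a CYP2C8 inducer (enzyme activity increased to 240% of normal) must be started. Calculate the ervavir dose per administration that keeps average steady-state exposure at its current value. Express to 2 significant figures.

CYP2C8: 0.23 × 2.4 = 0.552
Other: 0.77 (unchanged)
CL_new/CL_old = 0.552 + 0.77 = 1.322.
To maintain the same steady-state level, dose must scale with clearance: new dose = 40 × 1.322 = 53 μg.

53 μg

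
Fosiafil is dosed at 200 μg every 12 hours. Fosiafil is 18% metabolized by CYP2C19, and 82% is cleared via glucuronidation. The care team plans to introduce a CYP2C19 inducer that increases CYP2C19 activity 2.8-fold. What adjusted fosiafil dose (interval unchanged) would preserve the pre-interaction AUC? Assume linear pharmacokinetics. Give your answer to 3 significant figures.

265 μg

The CYP2C19 pathway (18% of clearance) increases to 2.8× activity: 0.18 × 2.8 = 0.504.
The remaining 82% of clearance is unaffected.
New clearance relative to baseline: 0.504 + 0.82 = 1.324.
Exposure is unchanged when dose changes in proportion to clearance. New dose = 200 μg × 1.324 = 265 μg.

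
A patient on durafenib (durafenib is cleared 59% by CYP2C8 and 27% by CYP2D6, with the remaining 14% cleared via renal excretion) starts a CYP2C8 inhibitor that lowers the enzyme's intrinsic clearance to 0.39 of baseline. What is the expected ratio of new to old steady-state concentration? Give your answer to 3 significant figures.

The CYP2C8 pathway (59% of clearance) drops to 0.39× activity: 0.59 × 0.39 = 0.2301.
CYP2D6 (27%) and the residual 14% are unaffected.
CL_new/CL_old = 0.2301 + 0.27 + 0.14 = 0.6401.
Steady-state concentration is inversely proportional to clearance, so the fold-change is 1 / 0.6401 = 1.56.

1.56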